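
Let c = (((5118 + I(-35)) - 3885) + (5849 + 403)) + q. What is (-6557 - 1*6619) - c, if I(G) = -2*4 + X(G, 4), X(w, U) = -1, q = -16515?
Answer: -4137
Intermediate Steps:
I(G) = -9 (I(G) = -2*4 - 1 = -8 - 1 = -9)
c = -9039 (c = (((5118 - 9) - 3885) + (5849 + 403)) - 16515 = ((5109 - 3885) + 6252) - 16515 = (1224 + 6252) - 16515 = 7476 - 16515 = -9039)
(-6557 - 1*6619) - c = (-6557 - 1*6619) - 1*(-9039) = (-6557 - 6619) + 9039 = -13176 + 9039 = -4137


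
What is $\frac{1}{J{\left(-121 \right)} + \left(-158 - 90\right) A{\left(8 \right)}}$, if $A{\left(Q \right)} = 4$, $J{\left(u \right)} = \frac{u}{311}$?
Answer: $- \frac{311}{308633} \approx -0.0010077$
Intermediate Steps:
$J{\left(u \right)} = \frac{u}{311}$ ($J{\left(u \right)} = u \frac{1}{311} = \frac{u}{311}$)
$\frac{1}{J{\left(-121 \right)} + \left(-158 - 90\right) A{\left(8 \right)}} = \frac{1}{\frac{1}{311} \left(-121\right) + \left(-158 - 90\right) 4} = \frac{1}{- \frac{121}{311} - 992} = \frac{1}{- \frac{308633}{311}} = - \frac{311}{308633}$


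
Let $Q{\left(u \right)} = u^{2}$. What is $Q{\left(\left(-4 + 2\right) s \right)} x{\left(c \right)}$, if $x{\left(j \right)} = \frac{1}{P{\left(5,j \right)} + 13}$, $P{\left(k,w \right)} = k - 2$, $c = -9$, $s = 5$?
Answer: $\frac{25}{4} \approx 6.25$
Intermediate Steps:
$P{\left(k,w \right)} = -2 + k$ ($P{\left(k,w \right)} = k - 2 = -2 + k$)
$x{\left(j \right)} = \frac{1}{16}$ ($x{\left(j \right)} = \frac{1}{\left(-2 + 5\right) + 13} = \frac{1}{3 + 13} = \frac{1}{16}$)
$Q{\left(\left(-4 + 2\right) s \right)} x{\left(c \right)} = \left(\left(-4 + 2\right) 5\right)^{2} \cdot \frac{1}{16} = \left(\left(-2\right) 5\right)^{2} \cdot \frac{1}{16} = \left(-10\right)^{2} \cdot \frac{1}{16} = 100 \cdot \frac{1}{16} = \frac{25}{4}$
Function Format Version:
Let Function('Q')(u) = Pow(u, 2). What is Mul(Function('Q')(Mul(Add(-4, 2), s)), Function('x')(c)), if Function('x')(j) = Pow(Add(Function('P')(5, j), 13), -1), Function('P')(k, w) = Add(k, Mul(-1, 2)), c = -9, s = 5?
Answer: Rational(25, 4) ≈ 6.2500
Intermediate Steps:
Function('P')(k, w) = Add(-2, k) (Function('P')(k, w) = Add(k, -2) = Add(-2, k))
Function('x')(j) = Rational(1, 16) (Function('x')(j) = Pow(Add(Add(-2, 5), 13), -1) = Pow(Add(3, 13), -1) = Pow(16, -1) = Rational(1, 16))
Mul(Function('Q')(Mul(Add(-4, 2), s)), Function('x')(c)) = Mul(Pow(Mul(Add(-4, 2), 5), 2), Rational(1, 16)) = Mul(Pow(Mul(-2, 5), 2), Rational(1, 16)) = Mul(Pow(-10, 2), Rational(1, 16)) = Mul(100, Rational(1, 16)) = Rational(25, 4)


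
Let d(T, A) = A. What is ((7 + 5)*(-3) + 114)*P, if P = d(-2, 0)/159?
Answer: 0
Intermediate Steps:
P = 0 (P = 0/159 = 0*(1/159) = 0)
((7 + 5)*(-3) + 114)*P = ((7 + 5)*(-3) + 114)*0 = (12*(-3) + 114)*0 = (-36 + 114)*0 = 78*0 = 0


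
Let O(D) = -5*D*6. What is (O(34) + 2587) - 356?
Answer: 1211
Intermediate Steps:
O(D) = -30*D
(O(34) + 2587) - 356 = (-30*34 + 2587) - 356 = (-1020 + 2587) - 356 = 1567 - 356 = 1211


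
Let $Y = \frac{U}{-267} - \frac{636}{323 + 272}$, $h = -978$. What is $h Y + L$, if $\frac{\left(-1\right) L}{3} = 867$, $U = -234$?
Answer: $- \frac{127766223}{52955} \approx -2412.7$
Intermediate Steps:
$L = -2601$ ($L = \left(-3\right) 867 = -2601$)
$Y = - \frac{10194}{52955}$ ($Y = - \frac{234}{-267} - \frac{636}{323 + 272} = \left(-234\right) \left(- \frac{1}{267}\right) - \frac{636}{595} = \frac{78}{89} - \frac{636}{595} = - \frac{10194}{52955} \approx -0.1925$)
$h Y + L = \left(-978\right) \left(- \frac{10194}{52955}\right) - 2601 = \frac{9969732}{52955} - 2601 = - \frac{127766223}{52955}$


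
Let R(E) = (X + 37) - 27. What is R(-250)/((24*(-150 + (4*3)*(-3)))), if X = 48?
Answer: -29/2232 ≈ -0.012993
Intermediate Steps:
R(E) = 58 (R(E) = (48 + 37) - 27 = 85 - 27 = 58)
R(-250)/((24*(-150 + (4*3)*(-3)))) = 58/((24*(-150 + (4*3)*(-3)))) = 58/((24*(-150 + 12*(-3)))) = 58/((24*(-150 - 36))) = 58/((24*(-186))) = 58/(-4464) = 58*(-1/4464) = -29/2232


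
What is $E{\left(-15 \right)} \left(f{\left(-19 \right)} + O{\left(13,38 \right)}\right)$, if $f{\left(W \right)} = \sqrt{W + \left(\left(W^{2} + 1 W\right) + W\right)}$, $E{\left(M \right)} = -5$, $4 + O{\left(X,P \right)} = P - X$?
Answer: $-105 - 20 \sqrt{19} \approx -192.18$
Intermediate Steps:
$O{\left(X,P \right)} = -4 + P - X$ ($O{\left(X,P \right)} = -4 + \left(P - X\right) = -4 + P - X$)
$f{\left(W \right)} = \sqrt{W^{2} + 3 W}$ ($f{\left(W \right)} = \sqrt{W + \left(\left(W^{2} + W\right) + W\right)} = \sqrt{W + \left(\left(W + W^{2}\right) + W\right)} = \sqrt{W + \left(W^{2} + 2 W\right)} = \sqrt{W^{2} + 3 W}$)
$E{\left(-15 \right)} \left(f{\left(-19 \right)} + O{\left(13,38 \right)}\right) = - 5 \left(\sqrt{- 19 \left(3 - 19\right)} - -21\right) = - 5 \left(\sqrt{\left(-19\right) \left(-16\right)} - -21\right) = - 5 \left(\sqrt{304} + 21\right) = - 5 \left(4 \sqrt{19} + 21\right) = - 5 \left(21 + 4 \sqrt{19}\right) = -105 - 20 \sqrt{19}$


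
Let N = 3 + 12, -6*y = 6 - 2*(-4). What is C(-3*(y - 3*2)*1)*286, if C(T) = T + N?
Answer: 11440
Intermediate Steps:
y = -7/3 (y = -(6 - 2*(-4))/6 = -(6 + 8)/6 = -⅙*14 = -7/3 ≈ -2.3333)
N = 15
C(T) = 15 + T (C(T) = T + 15 = 15 + T)
C(-3*(y - 3*2)*1)*286 = (15 - 3*(-7/3 - 3*2)*1)*286 = (15 - 3*(-7/3 - 6)*1)*286 = (15 - 3*(-25/3)*1)*286 = (15 + 25*1)*286 = (15 + 25)*286 = 40*286 = 11440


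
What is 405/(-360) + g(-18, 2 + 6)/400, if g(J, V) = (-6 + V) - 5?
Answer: -453/400 ≈ -1.1325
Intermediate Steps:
g(J, V) = -11 + V
405/(-360) + g(-18, 2 + 6)/400 = 405/(-360) + (-11 + (2 + 6))/400 = 405*(-1/360) + (-11 + 8)*(1/400) = -9/8 - 3*1/400 = -9/8 - 3/400 = -453/400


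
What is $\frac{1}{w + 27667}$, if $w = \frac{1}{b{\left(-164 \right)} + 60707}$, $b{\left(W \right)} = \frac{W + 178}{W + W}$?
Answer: $\frac{9955941}{275451019811} \approx 3.6144 \cdot 10^{-5}$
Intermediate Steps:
$b{\left(W \right)} = \frac{178 + W}{2 W}$
$w = \frac{164}{9955941}$ ($w = \frac{1}{\frac{178 - 164}{2 \left(-164\right)} + 60707} = \frac{1}{\frac{1}{2} \left(- \frac{1}{164}\right) 14 + 60707} = \frac{1}{- \frac{7}{164} + 60707} = \frac{1}{\frac{9955941}{164}} = \frac{164}{9955941} \approx 1.6473 \cdot 10^{-5}$)
$\frac{1}{w + 27667} = \frac{1}{\frac{164}{9955941} + 27667} = \frac{1}{\frac{275451019811}{9955941}} = \frac{9955941}{275451019811}$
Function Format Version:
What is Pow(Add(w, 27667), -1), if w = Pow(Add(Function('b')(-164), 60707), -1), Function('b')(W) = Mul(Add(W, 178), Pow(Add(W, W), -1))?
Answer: Rational(9955941, 275451019811) ≈ 3.6144e-5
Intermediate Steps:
Function('b')(W) = Mul(Rational(1, 2), Pow(W, -1), Add(178, W)) (Function('b')(W) = Mul(Add(178, W), Pow(Mul(2, W), -1)) = Mul(Add(178, W), Mul(Rational(1, 2), Pow(W, -1))) = Mul(Rational(1, 2), Pow(W, -1), Add(178, W)))
w = Rational(164, 9955941) (w = Pow(Add(Mul(Rational(1, 2), Pow(-164, -1), Add(178, -164)), 60707), -1) = Pow(Add(Mul(Rational(1, 2), Rational(-1, 164), 14), 60707), -1) = Pow(Add(Rational(-7, 164), 60707), -1) = Pow(Rational(9955941, 164), -1) = Rational(164, 9955941) ≈ 1.6473e-5)
Pow(Add(w, 27667), -1) = Pow(Add(Rational(164, 9955941), 27667), -1) = Pow(Rational(275451019811, 9955941), -1) = Rational(9955941, 275451019811)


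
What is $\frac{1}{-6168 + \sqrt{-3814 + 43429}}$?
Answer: $- \frac{2056}{12668203} - \frac{\sqrt{39615}}{38004609} \approx -0.00016753$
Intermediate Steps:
$\frac{1}{-6168 + \sqrt{-3814 + 43429}} = \frac{1}{-6168 + \sqrt{39615}}$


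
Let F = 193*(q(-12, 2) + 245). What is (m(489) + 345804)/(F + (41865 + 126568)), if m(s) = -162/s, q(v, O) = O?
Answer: 28182999/17612476 ≈ 1.6002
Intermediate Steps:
F = 47671 (F = 193*(2 + 245) = 193*247 = 47671)
(m(489) + 345804)/(F + (41865 + 126568)) = (-162/489 + 345804)/(47671 + (41865 + 126568)) = (-162*1/489 + 345804)/(47671 + 168433) = (-54/163 + 345804)/216104 = (56365998/163)*(1/216104) = 28182999/17612476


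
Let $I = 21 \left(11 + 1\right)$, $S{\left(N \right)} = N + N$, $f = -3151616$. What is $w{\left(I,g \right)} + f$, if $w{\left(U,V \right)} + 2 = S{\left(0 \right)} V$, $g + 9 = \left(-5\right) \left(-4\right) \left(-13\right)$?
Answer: $-3151618$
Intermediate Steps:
$S{\left(N \right)} = 2 N$
$I = 252$ ($I = 21 \cdot 12 = 252$)
$g = -269$ ($g = -9 + \left(-5\right) \left(-4\right) \left(-13\right) = -9 + 20 \left(-13\right) = -9 - 260 = -269$)
$w{\left(U,V \right)} = -2$ ($w{\left(U,V \right)} = -2 + 2 \cdot 0 V = -2 + 0 V = -2 + 0 = -2$)
$w{\left(I,g \right)} + f = -2 - 3151616 = -3151618$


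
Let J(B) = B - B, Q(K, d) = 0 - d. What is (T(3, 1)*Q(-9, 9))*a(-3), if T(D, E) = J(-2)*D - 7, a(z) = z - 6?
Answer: -567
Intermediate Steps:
Q(K, d) = -d
a(z) = -6 + z
J(B) = 0
T(D, E) = -7 (T(D, E) = 0*D - 7 = 0 - 7 = -7)
(T(3, 1)*Q(-9, 9))*a(-3) = (-(-7)*9)*(-6 - 3) = -7*(-9)*(-9) = 63*(-9) = -567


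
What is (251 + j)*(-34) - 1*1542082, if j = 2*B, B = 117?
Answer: -1558572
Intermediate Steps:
j = 234 (j = 2*117 = 234)
(251 + j)*(-34) - 1*1542082 = (251 + 234)*(-34) - 1*1542082 = 485*(-34) - 1542082 = -16490 - 1542082 = -1558572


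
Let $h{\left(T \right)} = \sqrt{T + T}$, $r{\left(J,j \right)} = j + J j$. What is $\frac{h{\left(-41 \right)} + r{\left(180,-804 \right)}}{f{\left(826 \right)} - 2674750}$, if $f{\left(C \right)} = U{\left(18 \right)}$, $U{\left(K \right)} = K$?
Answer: $\frac{36381}{668683} - \frac{i \sqrt{82}}{2674732} \approx 0.054407 - 3.3855 \cdot 10^{-6} i$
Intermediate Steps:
$f{\left(C \right)} = 18$
$h{\left(T \right)} = \sqrt{2} \sqrt{T}$ ($h{\left(T \right)} = \sqrt{2 T} = \sqrt{2} \sqrt{T}$)
$\frac{h{\left(-41 \right)} + r{\left(180,-804 \right)}}{f{\left(826 \right)} - 2674750} = \frac{\sqrt{2} \sqrt{-41} - 804 \left(1 + 180\right)}{18 - 2674750} = \frac{\sqrt{2} i \sqrt{41} - 145524}{-2674732} = \left(i \sqrt{82} - 145524\right) \left(- \frac{1}{2674732}\right) = \left(-145524 + i \sqrt{82}\right) \left(- \frac{1}{2674732}\right) = \frac{36381}{668683} - \frac{i \sqrt{82}}{2674732}$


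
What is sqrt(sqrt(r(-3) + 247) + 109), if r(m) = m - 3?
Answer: sqrt(109 + sqrt(241)) ≈ 11.159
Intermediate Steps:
r(m) = -3 + m
sqrt(sqrt(r(-3) + 247) + 109) = sqrt(sqrt((-3 - 3) + 247) + 109) = sqrt(sqrt(-6 + 247) + 109) = sqrt(sqrt(241) + 109) = sqrt(109 + sqrt(241))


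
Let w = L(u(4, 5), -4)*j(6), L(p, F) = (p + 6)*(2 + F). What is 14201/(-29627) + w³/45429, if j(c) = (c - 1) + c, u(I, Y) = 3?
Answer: -76873841671/448641661 ≈ -171.35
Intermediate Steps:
j(c) = -1 + 2*c (j(c) = (-1 + c) + c = -1 + 2*c)
L(p, F) = (2 + F)*(6 + p) (L(p, F) = (6 + p)*(2 + F) = (2 + F)*(6 + p))
w = -198 (w = (12 + 2*3 + 6*(-4) - 4*3)*(-1 + 2*6) = (12 + 6 - 24 - 12)*(-1 + 12) = -18*11 = -198)
14201/(-29627) + w³/45429 = 14201/(-29627) + (-198)³/45429 = 14201*(-1/29627) - 7762392*1/45429 = -14201/29627 - 2587464/15143 = -76873841671/448641661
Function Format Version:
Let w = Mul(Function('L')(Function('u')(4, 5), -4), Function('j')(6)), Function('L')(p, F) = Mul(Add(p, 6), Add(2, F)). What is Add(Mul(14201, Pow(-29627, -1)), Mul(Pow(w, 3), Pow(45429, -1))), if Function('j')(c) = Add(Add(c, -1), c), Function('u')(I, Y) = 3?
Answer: Rational(-76873841671, 448641661) ≈ -171.35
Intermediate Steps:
Function('j')(c) = Add(-1, Mul(2, c)) (Function('j')(c) = Add(Add(-1, c), c) = Add(-1, Mul(2, c)))
Function('L')(p, F) = Mul(Add(2, F), Add(6, p)) (Function('L')(p, F) = Mul(Add(6, p), Add(2, F)) = Mul(Add(2, F), Add(6, p)))
w = -198 (w = Mul(Add(12, Mul(2, 3), Mul(6, -4), Mul(-4, 3)), Add(-1, Mul(2, 6))) = Mul(Add(12, 6, -24, -12), Add(-1, 12)) = Mul(-18, 11) = -198)
Add(Mul(14201, Pow(-29627, -1)), Mul(Pow(w, 3), Pow(45429, -1))) = Add(Mul(14201, Pow(-29627, -1)), Mul(Pow(-198, 3), Pow(45429, -1))) = Add(Mul(14201, Rational(-1, 29627)), Mul(-7762392, Rational(1, 45429))) = Add(Rational(-14201, 29627), Rational(-2587464, 15143)) = Rational(-76873841671, 448641661)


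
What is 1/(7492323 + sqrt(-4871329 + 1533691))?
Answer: 2497441/18711635757989 - I*sqrt(3337638)/56134907273967 ≈ 1.3347e-7 - 3.2545e-11*I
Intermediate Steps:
1/(7492323 + sqrt(-4871329 + 1533691)) = 1/(7492323 + sqrt(-3337638)) = 1/(7492323 + I*sqrt(3337638))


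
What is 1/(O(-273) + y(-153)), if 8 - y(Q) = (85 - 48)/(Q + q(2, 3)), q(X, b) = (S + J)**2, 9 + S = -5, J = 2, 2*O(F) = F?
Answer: -18/2239 ≈ -0.0080393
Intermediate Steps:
O(F) = F/2
S = -14 (S = -9 - 5 = -14)
q(X, b) = 144 (q(X, b) = (-14 + 2)**2 = (-12)**2 = 144)
y(Q) = 8 - 37/(144 + Q) (y(Q) = 8 - (85 - 48)/(Q + 144) = 8 - 37/(144 + Q))
1/(O(-273) + y(-153)) = 1/((1/2)*(-273) + (1115 + 8*(-153))/(144 - 153)) = 1/(-273/2 + (1115 - 1224)/(-9)) = 1/(-273/2 - 1/9*(-109)) = 1/(-273/2 + 109/9) = 1/(-2239/18) = -18/2239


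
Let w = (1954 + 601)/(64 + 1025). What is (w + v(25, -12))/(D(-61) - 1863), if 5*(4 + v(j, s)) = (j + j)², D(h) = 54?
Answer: -542699/1970001 ≈ -0.27548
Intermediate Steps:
v(j, s) = -4 + 4*j²/5 (v(j, s) = -4 + (j + j)²/5 = -4 + (2*j)²/5 = -4 + (4*j²)/5 = -4 + 4*j²/5)
w = 2555/1089 ≈ 2.3462
(w + v(25, -12))/(D(-61) - 1863) = (2555/1089 + (-4 + (⅘)*25²))/(54 - 1863) = (2555/1089 + (-4 + (⅘)*625))/(-1809) = (2555/1089 + (-4 + 500))*(-1/1809) = (2555/1089 + 496)*(-1/1809) = (542699/1089)*(-1/1809) = -542699/1970001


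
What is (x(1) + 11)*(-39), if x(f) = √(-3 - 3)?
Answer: -429 - 39*I*√6 ≈ -429.0 - 95.53*I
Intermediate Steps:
x(f) = I*√6 (x(f) = √(-6) = I*√6)
(x(1) + 11)*(-39) = (I*√6 + 11)*(-39) = (11 + I*√6)*(-39) = -429 - 39*I*√6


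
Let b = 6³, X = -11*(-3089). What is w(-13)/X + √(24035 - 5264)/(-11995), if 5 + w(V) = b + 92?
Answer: 303/33979 - √18771/11995 ≈ -0.0025048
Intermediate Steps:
X = 33979
b = 216
w(V) = 303 (w(V) = -5 + (216 + 92) = -5 + 308 = 303)
w(-13)/X + √(24035 - 5264)/(-11995) = 303/33979 + √(24035 - 5264)/(-11995) = 303*(1/33979) + √18771*(-1/11995) = 303/33979 - √18771/11995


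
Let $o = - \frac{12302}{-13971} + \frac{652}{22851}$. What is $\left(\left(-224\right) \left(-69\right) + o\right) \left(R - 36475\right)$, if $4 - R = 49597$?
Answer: $- \frac{141571492807301320}{106417107} \approx -1.3303 \cdot 10^{9}$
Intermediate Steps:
$o = \frac{96740698}{106417107}$ ($o = \left(-12302\right) \left(- \frac{1}{13971}\right) + 652 \cdot \frac{1}{22851} = \frac{12302}{13971} + \frac{652}{22851} = \frac{96740698}{106417107} \approx 0.90907$)
$R = -49593$ ($R = 4 - 49597 = -49593$)
$\left(\left(-224\right) \left(-69\right) + o\right) \left(R - 36475\right) = \left(\left(-224\right) \left(-69\right) + \frac{96740698}{106417107}\right) \left(-49593 - 36475\right) = \left(15456 + \frac{96740698}{106417107}\right) \left(-86068\right) = \frac{1644879546490}{106417107} \left(-86068\right) = - \frac{141571492807301320}{106417107}$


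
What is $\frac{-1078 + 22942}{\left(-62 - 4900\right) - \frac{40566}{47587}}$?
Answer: $- \frac{86703514}{19680605} \approx -4.4055$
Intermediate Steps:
$\frac{-1078 + 22942}{\left(-62 - 4900\right) - \frac{40566}{47587}} = \frac{21864}{\left(-62 - 4900\right) - \frac{40566}{47587}} = \frac{21864}{-4962 - \frac{40566}{47587}} = \frac{21864}{- \frac{236167260}{47587}} = 21864 \left(- \frac{47587}{236167260}\right) = - \frac{86703514}{19680605}$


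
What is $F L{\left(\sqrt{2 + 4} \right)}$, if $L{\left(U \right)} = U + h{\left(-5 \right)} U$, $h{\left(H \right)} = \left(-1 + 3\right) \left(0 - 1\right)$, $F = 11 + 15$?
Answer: $- 26 \sqrt{6} \approx -63.687$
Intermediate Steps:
$F = 26$
$h{\left(H \right)} = -2$ ($h{\left(H \right)} = 2 \left(-1\right) = -2$)
$L{\left(U \right)} = - U$ ($L{\left(U \right)} = U - 2 U = - U$)
$F L{\left(\sqrt{2 + 4} \right)} = 26 \left(- \sqrt{2 + 4}\right) = 26 \left(- \sqrt{6}\right) = - 26 \sqrt{6}$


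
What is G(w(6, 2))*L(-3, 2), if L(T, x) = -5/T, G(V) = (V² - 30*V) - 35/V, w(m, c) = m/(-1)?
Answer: 6655/18 ≈ 369.72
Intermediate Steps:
w(m, c) = -m (w(m, c) = m*(-1) = -m)
G(V) = V² - 35/V - 30*V
G(w(6, 2))*L(-3, 2) = ((-35 + (-1*6)²*(-30 - 1*6))/((-1*6)))*(-5/(-3)) = ((-35 + (-6)²*(-30 - 6))/(-6))*(-5*(-⅓)) = -(-35 + 36*(-36))/6*(5/3) = -(-35 - 1296)/6*(5/3) = -⅙*(-1331)*(5/3) = (1331/6)*(5/3) = 6655/18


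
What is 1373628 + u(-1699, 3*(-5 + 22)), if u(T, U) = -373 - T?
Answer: 1374954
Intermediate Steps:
1373628 + u(-1699, 3*(-5 + 22)) = 1373628 + (-373 - 1*(-1699)) = 1373628 + (-373 + 1699) = 1373628 + 1326 = 1374954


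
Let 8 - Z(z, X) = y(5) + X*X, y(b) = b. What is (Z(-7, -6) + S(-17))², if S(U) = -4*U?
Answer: 1225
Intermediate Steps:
Z(z, X) = 3 - X² (Z(z, X) = 8 - (5 + X*X) = 8 - (5 + X²) = 8 + (-5 - X²) = 3 - X²)
(Z(-7, -6) + S(-17))² = ((3 - 1*(-6)²) - 4*(-17))² = ((3 - 1*36) + 68)² = ((3 - 36) + 68)² = (-33 + 68)² = 35² = 1225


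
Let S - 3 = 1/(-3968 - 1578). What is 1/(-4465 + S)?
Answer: -5546/24746253 ≈ -0.00022411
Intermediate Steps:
S = 16637/5546 (S = 3 + 1/(-3968 - 1578) = 3 + 1/(-5546) = 3 - 1/5546 = 16637/5546 ≈ 2.9998)
1/(-4465 + S) = 1/(-4465 + 16637/5546) = 1/(-24746253/5546) = -5546/24746253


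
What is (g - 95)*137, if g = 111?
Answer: 2192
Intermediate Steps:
(g - 95)*137 = (111 - 95)*137 = 16*137 = 2192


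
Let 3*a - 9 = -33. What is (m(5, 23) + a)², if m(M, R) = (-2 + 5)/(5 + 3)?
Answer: 3721/64 ≈ 58.141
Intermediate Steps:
a = -8 (a = 3 + (⅓)*(-33) = 3 - 11 = -8)
m(M, R) = 3/8
(m(5, 23) + a)² = (3/8 - 8)² = (-61/8)² = 3721/64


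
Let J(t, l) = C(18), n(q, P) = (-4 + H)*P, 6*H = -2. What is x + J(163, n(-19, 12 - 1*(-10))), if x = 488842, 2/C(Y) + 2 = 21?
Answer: 9288000/19 ≈ 4.8884e+5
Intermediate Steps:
C(Y) = 2/19 (C(Y) = 2/(-2 + 21) = 2/19)
H = -⅓ (H = (⅙)*(-2) = -⅓ ≈ -0.33333)
n(q, P) = -13*P/3 (n(q, P) = (-4 - ⅓)*P = -13*P/3)
J(t, l) = 2/19
x + J(163, n(-19, 12 - 1*(-10))) = 488842 + 2/19 = 9288000/19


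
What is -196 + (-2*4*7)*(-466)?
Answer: 25900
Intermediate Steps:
-196 + (-2*4*7)*(-466) = -196 - 8*7*(-466) = -196 - 56*(-466) = -196 + 26096 = 25900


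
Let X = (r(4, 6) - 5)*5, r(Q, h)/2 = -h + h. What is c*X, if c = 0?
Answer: 0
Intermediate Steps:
r(Q, h) = 0 (r(Q, h) = 2*(-h + h) = 2*0 = 0)
X = -25 (X = (0 - 5)*5 = -5*5 = -25)
c*X = 0*(-25) = 0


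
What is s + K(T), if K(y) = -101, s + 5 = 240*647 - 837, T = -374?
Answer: 154337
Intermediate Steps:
s = 154438 (s = -5 + (240*647 - 837) = -5 + (155280 - 837) = -5 + 154443 = 154438)
s + K(T) = 154438 - 101 = 154337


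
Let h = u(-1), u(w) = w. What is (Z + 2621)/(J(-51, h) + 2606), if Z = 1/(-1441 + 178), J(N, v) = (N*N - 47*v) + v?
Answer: 3310322/6634539 ≈ 0.49895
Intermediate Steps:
h = -1
J(N, v) = N² - 46*v (J(N, v) = (N² - 47*v) + v = N² - 46*v)
Z = -1/1263 (Z = 1/(-1263) = -1/1263 ≈ -0.00079177)
(Z + 2621)/(J(-51, h) + 2606) = (-1/1263 + 2621)/(((-51)² - 46*(-1)) + 2606) = 3310322/(1263*((2601 + 46) + 2606)) = 3310322/(1263*(2647 + 2606)) = (3310322/1263)/5253 = (3310322/1263)*(1/5253) = 3310322/6634539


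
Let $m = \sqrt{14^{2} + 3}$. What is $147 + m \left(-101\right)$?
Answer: $147 - 101 \sqrt{199} \approx -1277.8$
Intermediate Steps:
$m = \sqrt{199}$ ($m = \sqrt{196 + 3} = \sqrt{199} \approx 14.107$)
$147 + m \left(-101\right) = 147 + \sqrt{199} \left(-101\right) = 147 - 101 \sqrt{199}$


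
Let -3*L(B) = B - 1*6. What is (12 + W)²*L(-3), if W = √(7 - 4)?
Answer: 441 + 72*√3 ≈ 565.71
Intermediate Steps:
L(B) = 2 - B/3 (L(B) = -(B - 1*6)/3 = -(B - 6)/3 = -(-6 + B)/3 = 2 - B/3)
W = √3 ≈ 1.7320
(12 + W)²*L(-3) = (12 + √3)²*(2 - ⅓*(-3)) = (12 + √3)²*(2 + 1) = (12 + √3)²*3 = 3*(12 + √3)²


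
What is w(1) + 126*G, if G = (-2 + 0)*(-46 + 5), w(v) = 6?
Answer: 10338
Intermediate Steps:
G = 82 (G = -2*(-41) = 82)
w(1) + 126*G = 6 + 126*82 = 6 + 10332 = 10338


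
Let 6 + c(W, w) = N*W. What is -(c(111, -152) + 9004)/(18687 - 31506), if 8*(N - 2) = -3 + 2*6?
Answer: 74759/102552 ≈ 0.72899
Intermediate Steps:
N = 25/8 (N = 2 + (-3 + 2*6)/8 = 2 + (-3 + 12)/8 = 2 + (⅛)*9 = 2 + 9/8 = 25/8 ≈ 3.1250)
c(W, w) = -6 + 25*W/8
-(c(111, -152) + 9004)/(18687 - 31506) = -((-6 + (25/8)*111) + 9004)/(18687 - 31506) = -((-6 + 2775/8) + 9004)/(-12819) = -(2727/8 + 9004)*(-1)/12819 = -74759*(-1)/(8*12819) = -1*(-74759/102552) = 74759/102552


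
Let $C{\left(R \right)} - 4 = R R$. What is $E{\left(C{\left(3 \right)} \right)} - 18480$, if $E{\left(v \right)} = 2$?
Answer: $-18478$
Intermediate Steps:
$C{\left(R \right)} = 4 + R^{2}$ ($C{\left(R \right)} = 4 + R R = 4 + R^{2}$)
$E{\left(C{\left(3 \right)} \right)} - 18480 = 2 - 18480 = -18478$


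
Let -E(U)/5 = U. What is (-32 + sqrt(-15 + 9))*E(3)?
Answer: 480 - 15*I*sqrt(6) ≈ 480.0 - 36.742*I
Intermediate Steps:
E(U) = -5*U
(-32 + sqrt(-15 + 9))*E(3) = (-32 + sqrt(-15 + 9))*(-5*3) = (-32 + sqrt(-6))*(-15) = (-32 + I*sqrt(6))*(-15) = 480 - 15*I*sqrt(6)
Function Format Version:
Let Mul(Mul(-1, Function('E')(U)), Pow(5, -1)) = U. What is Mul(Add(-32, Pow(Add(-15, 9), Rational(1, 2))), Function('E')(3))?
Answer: Add(480, Mul(-15, I, Pow(6, Rational(1, 2)))) ≈ Add(480.00, Mul(-36.742, I))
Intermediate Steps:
Function('E')(U) = Mul(-5, U)
Mul(Add(-32, Pow(Add(-15, 9), Rational(1, 2))), Function('E')(3)) = Mul(Add(-32, Pow(Add(-15, 9), Rational(1, 2))), Mul(-5, 3)) = Mul(Add(-32, Pow(-6, Rational(1, 2))), -15) = Mul(Add(-32, Mul(I, Pow(6, Rational(1, 2)))), -15) = Add(480, Mul(-15, I, Pow(6, Rational(1, 2))))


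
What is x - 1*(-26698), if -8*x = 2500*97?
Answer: -7229/2 ≈ -3614.5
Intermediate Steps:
x = -60625/2 (x = -625*97/2 = -⅛*242500 = -60625/2 ≈ -30313.)
x - 1*(-26698) = -60625/2 - 1*(-26698) = -60625/2 + 26698 = -7229/2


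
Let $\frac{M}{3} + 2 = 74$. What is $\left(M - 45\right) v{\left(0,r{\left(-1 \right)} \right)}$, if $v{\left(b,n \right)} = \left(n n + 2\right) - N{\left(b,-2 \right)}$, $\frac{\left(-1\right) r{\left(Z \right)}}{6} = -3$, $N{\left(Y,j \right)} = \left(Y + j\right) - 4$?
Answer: $56772$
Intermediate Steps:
$M = 216$ ($M = -6 + 3 \cdot 74 = -6 + 222 = 216$)
$N{\left(Y,j \right)} = -4 + Y + j$
$r{\left(Z \right)} = 18$ ($r{\left(Z \right)} = \left(-6\right) \left(-3\right) = 18$)
$v{\left(b,n \right)} = 8 + n^{2} - b$ ($v{\left(b,n \right)} = \left(n n + 2\right) - \left(-4 + b - 2\right) = \left(n^{2} + 2\right) - \left(-6 + b\right) = \left(2 + n^{2}\right) - \left(-6 + b\right) = 8 + n^{2} - b$)
$\left(M - 45\right) v{\left(0,r{\left(-1 \right)} \right)} = \left(216 - 45\right) \left(8 + 18^{2} - 0\right) = 171 \left(8 + 324 + 0\right) = 171 \cdot 332 = 56772$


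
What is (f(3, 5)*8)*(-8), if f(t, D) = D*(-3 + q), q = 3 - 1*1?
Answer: 320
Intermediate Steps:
q = 2 (q = 3 - 1 = 2)
f(t, D) = -D (f(t, D) = D*(-3 + 2) = D*(-1) = -D)
(f(3, 5)*8)*(-8) = (-1*5*8)*(-8) = -5*8*(-8) = -40*(-8) = 320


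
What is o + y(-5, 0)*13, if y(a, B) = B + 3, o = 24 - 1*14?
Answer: 49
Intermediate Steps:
o = 10 (o = 24 - 14 = 10)
y(a, B) = 3 + B
o + y(-5, 0)*13 = 10 + (3 + 0)*13 = 10 + 3*13 = 10 + 39 = 49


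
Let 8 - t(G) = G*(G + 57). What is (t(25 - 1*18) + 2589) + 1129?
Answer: 3278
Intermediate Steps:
t(G) = 8 - G*(57 + G) (t(G) = 8 - G*(G + 57) = 8 - G*(57 + G))
(t(25 - 1*18) + 2589) + 1129 = ((8 - (25 - 1*18)² - 57*(25 - 1*18)) + 2589) + 1129 = ((8 - (25 - 18)² - 57*(25 - 18)) + 2589) + 1129 = ((8 - 1*7² - 57*7) + 2589) + 1129 = ((8 - 1*49 - 399) + 2589) + 1129 = ((8 - 49 - 399) + 2589) + 1129 = (-440 + 2589) + 1129 = 2149 + 1129 = 3278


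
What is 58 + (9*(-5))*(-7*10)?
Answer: 3208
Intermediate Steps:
58 + (9*(-5))*(-7*10) = 58 - 45*(-70) = 58 + 3150 = 3208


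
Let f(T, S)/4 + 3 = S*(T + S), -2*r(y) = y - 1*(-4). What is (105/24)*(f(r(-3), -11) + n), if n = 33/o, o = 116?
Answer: 2006795/928 ≈ 2162.5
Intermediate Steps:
r(y) = -2 - y/2 (r(y) = -(y - 1*(-4))/2 = -(y + 4)/2 = -(4 + y)/2 = -2 - y/2)
f(T, S) = -12 + 4*S*(S + T) (f(T, S) = -12 + 4*(S*(T + S)) = -12 + 4*(S*(S + T)) = -12 + 4*S*(S + T))
n = 33/116 ≈ 0.28448
(105/24)*(f(r(-3), -11) + n) = (105/24)*((-12 + 4*(-11)² + 4*(-11)*(-2 - ½*(-3))) + 33/116) = (105*(1/24))*((-12 + 4*121 + 4*(-11)*(-2 + 3/2)) + 33/116) = 35*((-12 + 484 + 4*(-11)*(-½)) + 33/116)/8 = 35*((-12 + 484 + 22) + 33/116)/8 = 35*(494 + 33/116)/8 = (35/8)*(57337/116) = 2006795/928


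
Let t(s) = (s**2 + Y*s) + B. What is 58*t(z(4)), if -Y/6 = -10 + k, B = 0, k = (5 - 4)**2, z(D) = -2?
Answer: -6032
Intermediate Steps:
k = 1 (k = 1**2 = 1)
Y = 54 (Y = -6*(-10 + 1) = -6*(-9) = 54)
t(s) = s**2 + 54*s (t(s) = (s**2 + 54*s) + 0 = s**2 + 54*s)
58*t(z(4)) = 58*(-2*(54 - 2)) = 58*(-2*52) = 58*(-104) = -6032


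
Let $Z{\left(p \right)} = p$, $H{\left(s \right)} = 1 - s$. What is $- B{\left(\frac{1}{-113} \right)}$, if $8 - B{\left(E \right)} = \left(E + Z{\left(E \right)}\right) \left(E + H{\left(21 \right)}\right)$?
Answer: $- \frac{97630}{12769} \approx -7.6459$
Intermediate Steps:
$B{\left(E \right)} = 8 - 2 E \left(-20 + E\right)$ ($B{\left(E \right)} = 8 - \left(E + E\right) \left(E + \left(1 - 21\right)\right) = 8 - 2 E \left(E + \left(1 - 21\right)\right) = 8 - 2 E \left(E - 20\right) = 8 - 2 E \left(-20 + E\right)$)
$- B{\left(\frac{1}{-113} \right)} = - (8 - 2 \left(\frac{1}{-113}\right)^{2} + \frac{40}{-113}) = - (8 - 2 \left(- \frac{1}{113}\right)^{2} + 40 \left(- \frac{1}{113}\right)) = - (8 - \frac{2}{12769} - \frac{40}{113}) = \left(-1\right) \frac{97630}{12769} = - \frac{97630}{12769}$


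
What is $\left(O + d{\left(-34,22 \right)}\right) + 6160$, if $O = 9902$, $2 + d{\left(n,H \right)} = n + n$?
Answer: $15992$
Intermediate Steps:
$d{\left(n,H \right)} = -2 + 2 n$ ($d{\left(n,H \right)} = -2 + \left(n + n\right) = -2 + 2 n$)
$\left(O + d{\left(-34,22 \right)}\right) + 6160 = \left(9902 + \left(-2 + 2 \left(-34\right)\right)\right) + 6160 = \left(9902 - 70\right) + 6160 = 9832 + 6160 = 15992$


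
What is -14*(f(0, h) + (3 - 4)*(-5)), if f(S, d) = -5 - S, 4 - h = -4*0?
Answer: 0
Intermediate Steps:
h = 4 (h = 4 - (-4)*0 = 4 - 1*0 = 4 + 0 = 4)
-14*(f(0, h) + (3 - 4)*(-5)) = -14*((-5 - 1*0) + (3 - 4)*(-5)) = -14*((-5 + 0) - 1*(-5)) = -14*(-5 + 5) = -14*0 = 0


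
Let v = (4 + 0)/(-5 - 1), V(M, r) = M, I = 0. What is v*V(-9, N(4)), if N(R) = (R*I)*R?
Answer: 6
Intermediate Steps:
N(R) = 0 (N(R) = (R*0)*R = 0*R = 0)
v = -⅔ (v = 4/(-6) = 4*(-⅙) = -⅔ ≈ -0.66667)
v*V(-9, N(4)) = -⅔*(-9) = 6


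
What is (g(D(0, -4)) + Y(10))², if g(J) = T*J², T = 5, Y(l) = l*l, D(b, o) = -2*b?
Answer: 10000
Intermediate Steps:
Y(l) = l²
g(J) = 5*J²
(g(D(0, -4)) + Y(10))² = (5*(-2*0)² + 10²)² = (5*0² + 100)² = (5*0 + 100)² = (0 + 100)² = 100² = 10000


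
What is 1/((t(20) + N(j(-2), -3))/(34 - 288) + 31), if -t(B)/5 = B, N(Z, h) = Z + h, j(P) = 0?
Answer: 254/7977 ≈ 0.031842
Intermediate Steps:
t(B) = -5*B
1/((t(20) + N(j(-2), -3))/(34 - 288) + 31) = 1/((-5*20 + (0 - 3))/(34 - 288) + 31) = 1/((-100 - 3)/(-254) + 31) = 1/(-103*(-1/254) + 31) = 1/(103/254 + 31) = 1/(7977/254) = 254/7977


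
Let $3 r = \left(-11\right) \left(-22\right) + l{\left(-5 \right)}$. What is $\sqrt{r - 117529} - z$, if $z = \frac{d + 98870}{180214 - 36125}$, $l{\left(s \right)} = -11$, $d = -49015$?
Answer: $- \frac{49855}{144089} + 2 i \sqrt{29363} \approx -0.346 + 342.71 i$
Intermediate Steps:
$r = 77$ ($r = \frac{\left(-11\right) \left(-22\right) - 11}{3} = \frac{242 - 11}{3} = \frac{1}{3} \cdot 231 = 77$)
$z = \frac{49855}{144089}$ ($z = \frac{-49015 + 98870}{180214 - 36125} = \frac{49855}{144089} \approx 0.346$)
$\sqrt{r - 117529} - z = \sqrt{77 - 117529} - \frac{49855}{144089} = \sqrt{-117452} - \frac{49855}{144089} = 2 i \sqrt{29363} - \frac{49855}{144089} = - \frac{49855}{144089} + 2 i \sqrt{29363}$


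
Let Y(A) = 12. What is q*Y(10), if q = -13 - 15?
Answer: -336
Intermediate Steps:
q = -28
q*Y(10) = -28*12 = -336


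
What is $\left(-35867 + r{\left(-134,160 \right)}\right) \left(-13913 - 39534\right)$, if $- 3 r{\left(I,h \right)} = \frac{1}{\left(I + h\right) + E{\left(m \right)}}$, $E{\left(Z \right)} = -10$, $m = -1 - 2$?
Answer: $\frac{92015263799}{48} \approx 1.917 \cdot 10^{9}$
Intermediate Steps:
$m = -3$ ($m = -1 - 2 = -3$)
$r{\left(I,h \right)} = - \frac{1}{3 \left(-10 + I + h\right)}$ ($r{\left(I,h \right)} = - \frac{1}{3 \left(\left(I + h\right) - 10\right)} = - \frac{1}{3 \left(-10 + I + h\right)}$)
$\left(-35867 + r{\left(-134,160 \right)}\right) \left(-13913 - 39534\right) = \left(-35867 - \frac{1}{-30 + 3 \left(-134\right) + 3 \cdot 160}\right) \left(-13913 - 39534\right) = \left(-35867 - \frac{1}{-30 - 402 + 480}\right) \left(-53447\right) = \left(-35867 - \frac{1}{48}\right) \left(-53447\right) = \left(- \frac{1721617}{48}\right) \left(-53447\right) = \frac{92015263799}{48}$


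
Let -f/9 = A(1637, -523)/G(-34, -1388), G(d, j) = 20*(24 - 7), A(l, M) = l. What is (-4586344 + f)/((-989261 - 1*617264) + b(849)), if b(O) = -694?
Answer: 1559371693/546454460 ≈ 2.8536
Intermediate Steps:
G(d, j) = 340 (G(d, j) = 20*17 = 340)
f = -14733/340 ≈ -43.332
(-4586344 + f)/((-989261 - 1*617264) + b(849)) = (-4586344 - 14733/340)/((-989261 - 1*617264) - 694) = -1559371693/(340*((-989261 - 617264) - 694)) = -1559371693/(340*(-1606525 - 694)) = -1559371693/340/(-1607219) = -1559371693/340*(-1/1607219) = 1559371693/546454460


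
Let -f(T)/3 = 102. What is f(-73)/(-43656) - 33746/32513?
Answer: -14345749/13915564 ≈ -1.0309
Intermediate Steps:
f(T) = -306 (f(T) = -3*102 = -306)
f(-73)/(-43656) - 33746/32513 = -306/(-43656) - 33746/32513 = -306*(-1/43656) - 33746*1/32513 = 3/428 - 33746/32513 = -14345749/13915564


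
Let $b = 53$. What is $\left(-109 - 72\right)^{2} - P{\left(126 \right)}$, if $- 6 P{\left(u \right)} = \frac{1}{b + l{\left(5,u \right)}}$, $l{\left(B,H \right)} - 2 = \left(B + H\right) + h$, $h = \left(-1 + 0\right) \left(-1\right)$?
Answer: $\frac{36757843}{1122} \approx 32761.0$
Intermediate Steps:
$h = 1$ ($h = \left(-1\right) \left(-1\right) = 1$)
$l{\left(B,H \right)} = 3 + B + H$ ($l{\left(B,H \right)} = 2 + \left(\left(B + H\right) + 1\right) = 2 + \left(1 + B + H\right) = 3 + B + H$)
$P{\left(u \right)} = - \frac{1}{6 \left(61 + u\right)}$ ($P{\left(u \right)} = - \frac{1}{6 \left(53 + \left(3 + 5 + u\right)\right)} = - \frac{1}{6 \left(53 + \left(8 + u\right)\right)} = - \frac{1}{6 \left(61 + u\right)}$)
$\left(-109 - 72\right)^{2} - P{\left(126 \right)} = \left(-109 - 72\right)^{2} - - \frac{1}{366 + 6 \cdot 126} = \left(-181\right)^{2} - - \frac{1}{366 + 756} = 32761 - - \frac{1}{1122} = 32761 + \frac{1}{1122} = \frac{36757843}{1122}$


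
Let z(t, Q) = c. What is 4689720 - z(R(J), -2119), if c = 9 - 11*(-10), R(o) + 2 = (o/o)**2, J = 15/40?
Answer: 4689601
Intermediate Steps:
J = 3/8 (J = 15*(1/40) = 3/8 ≈ 0.37500)
R(o) = -1 (R(o) = -2 + (o/o)**2 = -2 + 1**2 = -2 + 1 = -1)
c = 119 (c = 9 + 110 = 119)
z(t, Q) = 119
4689720 - z(R(J), -2119) = 4689720 - 1*119 = 4689720 - 119 = 4689601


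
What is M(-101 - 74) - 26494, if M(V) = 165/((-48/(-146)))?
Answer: -207937/8 ≈ -25992.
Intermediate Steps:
M(V) = 4015/8 (M(V) = 165/((-48*(-1/146))) = 165/(24/73) = 165*(73/24) = 4015/8)
M(-101 - 74) - 26494 = 4015/8 - 26494 = -207937/8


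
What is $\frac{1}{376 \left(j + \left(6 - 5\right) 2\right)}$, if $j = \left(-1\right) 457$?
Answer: $- \frac{1}{171080} \approx -5.8452 \cdot 10^{-6}$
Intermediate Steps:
$j = -457$
$\frac{1}{376 \left(j + \left(6 - 5\right) 2\right)} = \frac{1}{376 \left(-457 + \left(6 - 5\right) 2\right)} = \frac{1}{376 \left(-457 + 1 \cdot 2\right)} = \frac{1}{376 \left(-457 + 2\right)} = \frac{1}{376 \left(-455\right)} = \frac{1}{-171080} = - \frac{1}{171080}$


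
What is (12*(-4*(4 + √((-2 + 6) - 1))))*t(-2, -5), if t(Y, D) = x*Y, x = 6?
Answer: 2304 + 576*√3 ≈ 3301.7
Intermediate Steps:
t(Y, D) = 6*Y
(12*(-4*(4 + √((-2 + 6) - 1))))*t(-2, -5) = (12*(-4*(4 + √((-2 + 6) - 1))))*(6*(-2)) = (12*(-4*(4 + √(4 - 1))))*(-12) = (12*(-4*(4 + √3)))*(-12) = (12*(-16 - 4*√3))*(-12) = (-192 - 48*√3)*(-12) = 2304 + 576*√3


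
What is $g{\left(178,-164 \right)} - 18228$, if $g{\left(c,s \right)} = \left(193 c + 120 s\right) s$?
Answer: $-2424764$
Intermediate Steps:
$g{\left(c,s \right)} = s \left(120 s + 193 c\right)$ ($g{\left(c,s \right)} = \left(120 s + 193 c\right) s = s \left(120 s + 193 c\right)$)
$g{\left(178,-164 \right)} - 18228 = - 164 \left(120 \left(-164\right) + 193 \cdot 178\right) - 18228 = - 164 \left(-19680 + 34354\right) - 18228 = \left(-164\right) 14674 - 18228 = -2406536 - 18228 = -2424764$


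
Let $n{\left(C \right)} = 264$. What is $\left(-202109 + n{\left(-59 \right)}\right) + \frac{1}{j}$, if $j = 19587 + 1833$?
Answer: $- \frac{4323519899}{21420} \approx -2.0185 \cdot 10^{5}$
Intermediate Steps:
$j = 21420$
$\left(-202109 + n{\left(-59 \right)}\right) + \frac{1}{j} = \left(-202109 + 264\right) + \frac{1}{21420} = -201845 + \frac{1}{21420} = - \frac{4323519899}{21420}$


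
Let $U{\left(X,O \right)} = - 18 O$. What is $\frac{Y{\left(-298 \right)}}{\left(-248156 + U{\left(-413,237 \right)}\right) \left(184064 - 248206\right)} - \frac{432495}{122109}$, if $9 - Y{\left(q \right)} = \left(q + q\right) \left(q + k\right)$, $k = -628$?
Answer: $- \frac{179552048544617}{50693557374044} \approx -3.5419$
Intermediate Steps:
$Y{\left(q \right)} = 9 - 2 q \left(-628 + q\right)$ ($Y{\left(q \right)} = 9 - \left(q + q\right) \left(q - 628\right) = 9 - 2 q \left(-628 + q\right)$)
$\frac{Y{\left(-298 \right)}}{\left(-248156 + U{\left(-413,237 \right)}\right) \left(184064 - 248206\right)} - \frac{432495}{122109} = \frac{9 - 2 \left(-298\right)^{2} + 1256 \left(-298\right)}{\left(-248156 - 4266\right) \left(184064 - 248206\right)} - \frac{432495}{122109} = \frac{9 - 177608 - 374288}{\left(-248156 - 4266\right) \left(-64142\right)} - \frac{144165}{40703} = \frac{9 - 177608 - 374288}{\left(-252422\right) \left(-64142\right)} - \frac{144165}{40703} = - \frac{551887}{16190851924} - \frac{144165}{40703} = - \frac{179552048544617}{50693557374044}$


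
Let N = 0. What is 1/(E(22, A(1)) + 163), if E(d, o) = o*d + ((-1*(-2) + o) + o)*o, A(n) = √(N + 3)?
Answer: 169/26833 - 24*√3/26833 ≈ 0.0047490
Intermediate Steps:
A(n) = √3 (A(n) = √(0 + 3) = √3)
E(d, o) = d*o + o*(2 + 2*o) (E(d, o) = d*o + ((2 + o) + o)*o = d*o + (2 + 2*o)*o = d*o + o*(2 + 2*o))
1/(E(22, A(1)) + 163) = 1/(√3*(2 + 22 + 2*√3) + 163) = 1/(√3*(24 + 2*√3) + 163) = 1/(163 + √3*(24 + 2*√3))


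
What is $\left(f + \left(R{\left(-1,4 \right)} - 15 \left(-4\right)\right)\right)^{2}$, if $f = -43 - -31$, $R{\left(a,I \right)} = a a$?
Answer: $2401$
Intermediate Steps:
$R{\left(a,I \right)} = a^{2}$
$f = -12$ ($f = -43 + 31 = -12$)
$\left(f + \left(R{\left(-1,4 \right)} - 15 \left(-4\right)\right)\right)^{2} = \left(-12 + \left(\left(-1\right)^{2} - 15 \left(-4\right)\right)\right)^{2} = \left(-12 + \left(1 - -60\right)\right)^{2} = \left(-12 + \left(1 + 60\right)\right)^{2} = \left(-12 + 61\right)^{2} = 49^{2} = 2401$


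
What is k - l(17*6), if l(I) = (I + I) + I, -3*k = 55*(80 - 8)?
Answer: -1626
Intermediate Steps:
k = -1320 (k = -55*(80 - 8)/3 = -55*72/3 = -⅓*3960 = -1320)
l(I) = 3*I (l(I) = 2*I + I = 3*I)
k - l(17*6) = -1320 - 3*17*6 = -1320 - 3*102 = -1320 - 1*306 = -1320 - 306 = -1626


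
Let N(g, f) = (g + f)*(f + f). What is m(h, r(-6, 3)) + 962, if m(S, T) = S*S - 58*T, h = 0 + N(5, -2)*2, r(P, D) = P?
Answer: 1886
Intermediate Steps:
N(g, f) = 2*f*(f + g) (N(g, f) = (f + g)*(2*f) = 2*f*(f + g))
h = -24 (h = 0 + (2*(-2)*(-2 + 5))*2 = 0 + (2*(-2)*3)*2 = 0 - 12*2 = 0 - 24 = -24)
m(S, T) = S² - 58*T
m(h, r(-6, 3)) + 962 = ((-24)² - 58*(-6)) + 962 = (576 + 348) + 962 = 924 + 962 = 1886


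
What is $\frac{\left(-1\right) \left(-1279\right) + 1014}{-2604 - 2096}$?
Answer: $- \frac{2293}{4700} \approx -0.48787$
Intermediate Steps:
$\frac{\left(-1\right) \left(-1279\right) + 1014}{-2604 - 2096} = \frac{1279 + 1014}{-4700} = 2293 \left(- \frac{1}{4700}\right) = - \frac{2293}{4700}$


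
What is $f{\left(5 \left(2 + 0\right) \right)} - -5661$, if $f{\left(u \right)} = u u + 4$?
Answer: $5765$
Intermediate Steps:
$f{\left(u \right)} = 4 + u^{2}$ ($f{\left(u \right)} = u^{2} + 4 = 4 + u^{2}$)
$f{\left(5 \left(2 + 0\right) \right)} - -5661 = \left(4 + \left(5 \left(2 + 0\right)\right)^{2}\right) - -5661 = \left(4 + \left(5 \cdot 2\right)^{2}\right) + 5661 = \left(4 + 10^{2}\right) + 5661 = \left(4 + 100\right) + 5661 = 104 + 5661 = 5765$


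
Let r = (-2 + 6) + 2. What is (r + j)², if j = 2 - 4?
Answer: 16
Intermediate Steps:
j = -2
r = 6 (r = 4 + 2 = 6)
(r + j)² = (6 - 2)² = 4² = 16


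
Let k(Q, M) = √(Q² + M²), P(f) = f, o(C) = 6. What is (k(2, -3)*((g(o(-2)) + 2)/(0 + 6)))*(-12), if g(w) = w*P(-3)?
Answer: 32*√13 ≈ 115.38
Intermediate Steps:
g(w) = -3*w (g(w) = w*(-3) = -3*w)
k(Q, M) = √(M² + Q²)
(k(2, -3)*((g(o(-2)) + 2)/(0 + 6)))*(-12) = (√((-3)² + 2²)*((-3*6 + 2)/(0 + 6)))*(-12) = (√(9 + 4)*((-18 + 2)/6))*(-12) = (√13*(-16*⅙))*(-12) = (√13*(-8/3))*(-12) = -8*√13/3*(-12) = 32*√13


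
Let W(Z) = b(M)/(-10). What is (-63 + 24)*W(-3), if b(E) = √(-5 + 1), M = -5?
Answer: 39*I/5 ≈ 7.8*I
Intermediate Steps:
b(E) = 2*I (b(E) = √(-4) = 2*I)
W(Z) = -I/5 (W(Z) = (2*I)/(-10) = (2*I)*(-⅒) = -I/5)
(-63 + 24)*W(-3) = (-63 + 24)*(-I/5) = -(-39)*I/5 = 39*I/5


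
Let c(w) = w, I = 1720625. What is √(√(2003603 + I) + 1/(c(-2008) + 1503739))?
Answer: √(1379 + 4141774098*√931057)/45507 ≈ 43.930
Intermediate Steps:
√(√(2003603 + I) + 1/(c(-2008) + 1503739)) = √(√(2003603 + 1720625) + 1/(-2008 + 1503739)) = √(√3724228 + 1/1501731) = √(2*√931057 + 1/1501731) = √(1/1501731 + 2*√931057)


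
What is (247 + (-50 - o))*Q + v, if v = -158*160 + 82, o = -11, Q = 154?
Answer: 6834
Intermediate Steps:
v = -25198 (v = -25280 + 82 = -25198)
(247 + (-50 - o))*Q + v = (247 + (-50 - 1*(-11)))*154 - 25198 = (247 + (-50 + 11))*154 - 25198 = (247 - 39)*154 - 25198 = 208*154 - 25198 = 32032 - 25198 = 6834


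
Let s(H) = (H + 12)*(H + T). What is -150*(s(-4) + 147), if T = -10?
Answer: -5250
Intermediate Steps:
s(H) = (-10 + H)*(12 + H) (s(H) = (H + 12)*(H - 10) = (12 + H)*(-10 + H) = (-10 + H)*(12 + H))
-150*(s(-4) + 147) = -150*((-120 + (-4)**2 + 2*(-4)) + 147) = -150*((-120 + 16 - 8) + 147) = -150*(-112 + 147) = -150*35 = -5250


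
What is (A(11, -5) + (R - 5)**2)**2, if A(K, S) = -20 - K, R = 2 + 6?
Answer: 484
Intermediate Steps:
R = 8
(A(11, -5) + (R - 5)**2)**2 = ((-20 - 1*11) + (8 - 5)**2)**2 = ((-20 - 11) + 3**2)**2 = (-31 + 9)**2 = (-22)**2 = 484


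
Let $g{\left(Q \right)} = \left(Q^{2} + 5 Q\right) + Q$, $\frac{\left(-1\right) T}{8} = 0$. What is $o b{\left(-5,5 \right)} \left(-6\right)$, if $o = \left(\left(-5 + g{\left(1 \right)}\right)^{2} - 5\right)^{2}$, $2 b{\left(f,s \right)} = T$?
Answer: $0$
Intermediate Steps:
$T = 0$ ($T = \left(-8\right) 0 = 0$)
$b{\left(f,s \right)} = 0$ ($b{\left(f,s \right)} = \frac{1}{2} \cdot 0 = 0$)
$g{\left(Q \right)} = Q^{2} + 6 Q$
$o = 1$ ($o = \left(\left(-5 + 1 \left(6 + 1\right)\right)^{2} - 5\right)^{2} = \left(\left(-5 + 1 \cdot 7\right)^{2} - 5\right)^{2} = \left(\left(-5 + 7\right)^{2} - 5\right)^{2} = \left(2^{2} - 5\right)^{2} = \left(4 - 5\right)^{2} = \left(-1\right)^{2} = 1$)
$o b{\left(-5,5 \right)} \left(-6\right) = 1 \cdot 0 \left(-6\right) = 0 \left(-6\right) = 0$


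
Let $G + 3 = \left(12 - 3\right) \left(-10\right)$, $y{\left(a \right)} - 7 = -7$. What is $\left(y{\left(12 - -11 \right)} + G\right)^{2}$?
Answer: $8649$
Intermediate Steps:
$y{\left(a \right)} = 0$ ($y{\left(a \right)} = 7 - 7 = 0$)
$G = -93$ ($G = -3 + \left(12 - 3\right) \left(-10\right) = -3 + 9 \left(-10\right) = -3 - 90 = -93$)
$\left(y{\left(12 - -11 \right)} + G\right)^{2} = \left(0 - 93\right)^{2} = \left(-93\right)^{2} = 8649$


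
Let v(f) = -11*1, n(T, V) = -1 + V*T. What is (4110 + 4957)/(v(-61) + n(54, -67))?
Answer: -9067/3630 ≈ -2.4978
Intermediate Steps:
n(T, V) = -1 + T*V
v(f) = -11
(4110 + 4957)/(v(-61) + n(54, -67)) = (4110 + 4957)/(-11 + (-1 + 54*(-67))) = 9067/(-11 + (-1 - 3618)) = 9067/(-11 - 3619) = 9067/(-3630) = 9067*(-1/3630) = -9067/3630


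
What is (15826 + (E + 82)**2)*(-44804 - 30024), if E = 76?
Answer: -3052234120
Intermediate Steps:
(15826 + (E + 82)**2)*(-44804 - 30024) = (15826 + (76 + 82)**2)*(-44804 - 30024) = (15826 + 158**2)*(-74828) = (15826 + 24964)*(-74828) = 40790*(-74828) = -3052234120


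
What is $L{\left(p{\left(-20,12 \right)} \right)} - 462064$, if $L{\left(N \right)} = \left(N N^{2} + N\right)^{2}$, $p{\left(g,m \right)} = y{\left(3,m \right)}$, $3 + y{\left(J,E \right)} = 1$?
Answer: $-461964$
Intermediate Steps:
$y{\left(J,E \right)} = -2$ ($y{\left(J,E \right)} = -3 + 1 = -2$)
$p{\left(g,m \right)} = -2$
$L{\left(N \right)} = \left(N + N^{3}\right)^{2}$ ($L{\left(N \right)} = \left(N^{3} + N\right)^{2} = \left(N + N^{3}\right)^{2}$)
$L{\left(p{\left(-20,12 \right)} \right)} - 462064 = \left(-2\right)^{2} \left(1 + \left(-2\right)^{2}\right)^{2} - 462064 = 4 \left(1 + 4\right)^{2} - 462064 = 4 \cdot 5^{2} - 462064 = 4 \cdot 25 - 462064 = 100 - 462064 = -461964$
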